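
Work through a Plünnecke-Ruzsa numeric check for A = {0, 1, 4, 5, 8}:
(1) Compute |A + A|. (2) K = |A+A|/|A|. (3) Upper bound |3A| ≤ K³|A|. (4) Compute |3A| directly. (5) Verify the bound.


|A| = 5.
Step 1: Compute A + A by enumerating all 25 pairs.
A + A = {0, 1, 2, 4, 5, 6, 8, 9, 10, 12, 13, 16}, so |A + A| = 12.
Step 2: Doubling constant K = |A + A|/|A| = 12/5 = 12/5 ≈ 2.4000.
Step 3: Plünnecke-Ruzsa gives |3A| ≤ K³·|A| = (2.4000)³ · 5 ≈ 69.1200.
Step 4: Compute 3A = A + A + A directly by enumerating all triples (a,b,c) ∈ A³; |3A| = 22.
Step 5: Check 22 ≤ 69.1200? Yes ✓.

K = 12/5, Plünnecke-Ruzsa bound K³|A| ≈ 69.1200, |3A| = 22, inequality holds.


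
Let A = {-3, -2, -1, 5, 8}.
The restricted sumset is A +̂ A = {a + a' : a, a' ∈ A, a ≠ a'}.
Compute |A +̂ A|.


Restricted sumset: A +̂ A = {a + a' : a ∈ A, a' ∈ A, a ≠ a'}.
Equivalently, take A + A and drop any sum 2a that is achievable ONLY as a + a for a ∈ A (i.e. sums representable only with equal summands).
Enumerate pairs (a, a') with a < a' (symmetric, so each unordered pair gives one sum; this covers all a ≠ a'):
  -3 + -2 = -5
  -3 + -1 = -4
  -3 + 5 = 2
  -3 + 8 = 5
  -2 + -1 = -3
  -2 + 5 = 3
  -2 + 8 = 6
  -1 + 5 = 4
  -1 + 8 = 7
  5 + 8 = 13
Collected distinct sums: {-5, -4, -3, 2, 3, 4, 5, 6, 7, 13}
|A +̂ A| = 10
(Reference bound: |A +̂ A| ≥ 2|A| - 3 for |A| ≥ 2, with |A| = 5 giving ≥ 7.)

|A +̂ A| = 10


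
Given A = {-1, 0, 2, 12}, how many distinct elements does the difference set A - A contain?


A - A = {a - a' : a, a' ∈ A}; |A| = 4.
Bounds: 2|A|-1 ≤ |A - A| ≤ |A|² - |A| + 1, i.e. 7 ≤ |A - A| ≤ 13.
Note: 0 ∈ A - A always (from a - a). The set is symmetric: if d ∈ A - A then -d ∈ A - A.
Enumerate nonzero differences d = a - a' with a > a' (then include -d):
Positive differences: {1, 2, 3, 10, 12, 13}
Full difference set: {0} ∪ (positive diffs) ∪ (negative diffs).
|A - A| = 1 + 2·6 = 13 (matches direct enumeration: 13).

|A - A| = 13


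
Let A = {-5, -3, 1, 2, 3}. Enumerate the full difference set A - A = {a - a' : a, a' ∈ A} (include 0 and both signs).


A - A = {a - a' : a, a' ∈ A}.
Compute a - a' for each ordered pair (a, a'):
a = -5: -5--5=0, -5--3=-2, -5-1=-6, -5-2=-7, -5-3=-8
a = -3: -3--5=2, -3--3=0, -3-1=-4, -3-2=-5, -3-3=-6
a = 1: 1--5=6, 1--3=4, 1-1=0, 1-2=-1, 1-3=-2
a = 2: 2--5=7, 2--3=5, 2-1=1, 2-2=0, 2-3=-1
a = 3: 3--5=8, 3--3=6, 3-1=2, 3-2=1, 3-3=0
Collecting distinct values (and noting 0 appears from a-a):
A - A = {-8, -7, -6, -5, -4, -2, -1, 0, 1, 2, 4, 5, 6, 7, 8}
|A - A| = 15

A - A = {-8, -7, -6, -5, -4, -2, -1, 0, 1, 2, 4, 5, 6, 7, 8}


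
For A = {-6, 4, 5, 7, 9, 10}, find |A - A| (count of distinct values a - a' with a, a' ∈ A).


A - A = {a - a' : a, a' ∈ A}; |A| = 6.
Bounds: 2|A|-1 ≤ |A - A| ≤ |A|² - |A| + 1, i.e. 11 ≤ |A - A| ≤ 31.
Note: 0 ∈ A - A always (from a - a). The set is symmetric: if d ∈ A - A then -d ∈ A - A.
Enumerate nonzero differences d = a - a' with a > a' (then include -d):
Positive differences: {1, 2, 3, 4, 5, 6, 10, 11, 13, 15, 16}
Full difference set: {0} ∪ (positive diffs) ∪ (negative diffs).
|A - A| = 1 + 2·11 = 23 (matches direct enumeration: 23).

|A - A| = 23


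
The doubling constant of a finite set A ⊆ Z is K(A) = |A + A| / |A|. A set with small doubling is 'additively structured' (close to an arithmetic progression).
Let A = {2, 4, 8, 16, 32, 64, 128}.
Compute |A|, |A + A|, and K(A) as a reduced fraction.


|A| = 7.
Compute A + A by enumerating all 49 pairs.
A + A = {4, 6, 8, 10, 12, 16, 18, 20, 24, 32, 34, 36, 40, 48, 64, 66, 68, 72, 80, 96, 128, 130, 132, 136, 144, 160, 192, 256}, so |A + A| = 28.
K = |A + A| / |A| = 28/7 = 4/1 ≈ 4.0000.
Reference: AP of size 7 gives K = 13/7 ≈ 1.8571; a fully generic set of size 7 gives K ≈ 4.0000.

|A| = 7, |A + A| = 28, K = 28/7 = 4/1.


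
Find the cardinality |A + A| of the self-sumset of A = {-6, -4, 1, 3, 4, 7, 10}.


A + A = {a + a' : a, a' ∈ A}; |A| = 7.
General bounds: 2|A| - 1 ≤ |A + A| ≤ |A|(|A|+1)/2, i.e. 13 ≤ |A + A| ≤ 28.
Lower bound 2|A|-1 is attained iff A is an arithmetic progression.
Enumerate sums a + a' for a ≤ a' (symmetric, so this suffices):
a = -6: -6+-6=-12, -6+-4=-10, -6+1=-5, -6+3=-3, -6+4=-2, -6+7=1, -6+10=4
a = -4: -4+-4=-8, -4+1=-3, -4+3=-1, -4+4=0, -4+7=3, -4+10=6
a = 1: 1+1=2, 1+3=4, 1+4=5, 1+7=8, 1+10=11
a = 3: 3+3=6, 3+4=7, 3+7=10, 3+10=13
a = 4: 4+4=8, 4+7=11, 4+10=14
a = 7: 7+7=14, 7+10=17
a = 10: 10+10=20
Distinct sums: {-12, -10, -8, -5, -3, -2, -1, 0, 1, 2, 3, 4, 5, 6, 7, 8, 10, 11, 13, 14, 17, 20}
|A + A| = 22

|A + A| = 22


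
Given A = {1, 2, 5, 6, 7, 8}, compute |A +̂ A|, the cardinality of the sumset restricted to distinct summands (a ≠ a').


Restricted sumset: A +̂ A = {a + a' : a ∈ A, a' ∈ A, a ≠ a'}.
Equivalently, take A + A and drop any sum 2a that is achievable ONLY as a + a for a ∈ A (i.e. sums representable only with equal summands).
Enumerate pairs (a, a') with a < a' (symmetric, so each unordered pair gives one sum; this covers all a ≠ a'):
  1 + 2 = 3
  1 + 5 = 6
  1 + 6 = 7
  1 + 7 = 8
  1 + 8 = 9
  2 + 5 = 7
  2 + 6 = 8
  2 + 7 = 9
  2 + 8 = 10
  5 + 6 = 11
  5 + 7 = 12
  5 + 8 = 13
  6 + 7 = 13
  6 + 8 = 14
  7 + 8 = 15
Collected distinct sums: {3, 6, 7, 8, 9, 10, 11, 12, 13, 14, 15}
|A +̂ A| = 11
(Reference bound: |A +̂ A| ≥ 2|A| - 3 for |A| ≥ 2, with |A| = 6 giving ≥ 9.)

|A +̂ A| = 11


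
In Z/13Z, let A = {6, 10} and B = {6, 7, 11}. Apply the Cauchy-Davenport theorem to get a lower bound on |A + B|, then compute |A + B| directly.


Cauchy-Davenport: |A + B| ≥ min(p, |A| + |B| - 1) for A, B nonempty in Z/pZ.
|A| = 2, |B| = 3, p = 13.
CD lower bound = min(13, 2 + 3 - 1) = min(13, 4) = 4.
Compute A + B mod 13 directly:
a = 6: 6+6=12, 6+7=0, 6+11=4
a = 10: 10+6=3, 10+7=4, 10+11=8
A + B = {0, 3, 4, 8, 12}, so |A + B| = 5.
Verify: 5 ≥ 4? Yes ✓.

CD lower bound = 4, actual |A + B| = 5.


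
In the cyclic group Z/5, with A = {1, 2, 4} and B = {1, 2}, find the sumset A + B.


Work in Z/5Z: reduce every sum a + b modulo 5.
Enumerate all 6 pairs:
a = 1: 1+1=2, 1+2=3
a = 2: 2+1=3, 2+2=4
a = 4: 4+1=0, 4+2=1
Distinct residues collected: {0, 1, 2, 3, 4}
|A + B| = 5 (out of 5 total residues).

A + B = {0, 1, 2, 3, 4}


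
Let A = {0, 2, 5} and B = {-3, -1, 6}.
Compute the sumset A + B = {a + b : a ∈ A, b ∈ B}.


A + B = {a + b : a ∈ A, b ∈ B}.
Enumerate all |A|·|B| = 3·3 = 9 pairs (a, b) and collect distinct sums.
a = 0: 0+-3=-3, 0+-1=-1, 0+6=6
a = 2: 2+-3=-1, 2+-1=1, 2+6=8
a = 5: 5+-3=2, 5+-1=4, 5+6=11
Collecting distinct sums: A + B = {-3, -1, 1, 2, 4, 6, 8, 11}
|A + B| = 8

A + B = {-3, -1, 1, 2, 4, 6, 8, 11}


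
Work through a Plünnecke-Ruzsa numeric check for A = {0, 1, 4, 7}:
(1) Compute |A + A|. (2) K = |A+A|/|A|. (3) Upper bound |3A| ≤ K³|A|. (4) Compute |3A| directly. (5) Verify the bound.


|A| = 4.
Step 1: Compute A + A by enumerating all 16 pairs.
A + A = {0, 1, 2, 4, 5, 7, 8, 11, 14}, so |A + A| = 9.
Step 2: Doubling constant K = |A + A|/|A| = 9/4 = 9/4 ≈ 2.2500.
Step 3: Plünnecke-Ruzsa gives |3A| ≤ K³·|A| = (2.2500)³ · 4 ≈ 45.5625.
Step 4: Compute 3A = A + A + A directly by enumerating all triples (a,b,c) ∈ A³; |3A| = 16.
Step 5: Check 16 ≤ 45.5625? Yes ✓.

K = 9/4, Plünnecke-Ruzsa bound K³|A| ≈ 45.5625, |3A| = 16, inequality holds.


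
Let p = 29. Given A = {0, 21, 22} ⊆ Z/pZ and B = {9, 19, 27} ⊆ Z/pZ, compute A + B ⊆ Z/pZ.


Work in Z/29Z: reduce every sum a + b modulo 29.
Enumerate all 9 pairs:
a = 0: 0+9=9, 0+19=19, 0+27=27
a = 21: 21+9=1, 21+19=11, 21+27=19
a = 22: 22+9=2, 22+19=12, 22+27=20
Distinct residues collected: {1, 2, 9, 11, 12, 19, 20, 27}
|A + B| = 8 (out of 29 total residues).

A + B = {1, 2, 9, 11, 12, 19, 20, 27}


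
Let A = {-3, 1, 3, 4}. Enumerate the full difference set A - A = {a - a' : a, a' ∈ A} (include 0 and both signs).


A - A = {a - a' : a, a' ∈ A}.
Compute a - a' for each ordered pair (a, a'):
a = -3: -3--3=0, -3-1=-4, -3-3=-6, -3-4=-7
a = 1: 1--3=4, 1-1=0, 1-3=-2, 1-4=-3
a = 3: 3--3=6, 3-1=2, 3-3=0, 3-4=-1
a = 4: 4--3=7, 4-1=3, 4-3=1, 4-4=0
Collecting distinct values (and noting 0 appears from a-a):
A - A = {-7, -6, -4, -3, -2, -1, 0, 1, 2, 3, 4, 6, 7}
|A - A| = 13

A - A = {-7, -6, -4, -3, -2, -1, 0, 1, 2, 3, 4, 6, 7}


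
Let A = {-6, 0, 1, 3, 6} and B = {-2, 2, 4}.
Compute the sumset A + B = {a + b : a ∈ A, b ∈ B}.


A + B = {a + b : a ∈ A, b ∈ B}.
Enumerate all |A|·|B| = 5·3 = 15 pairs (a, b) and collect distinct sums.
a = -6: -6+-2=-8, -6+2=-4, -6+4=-2
a = 0: 0+-2=-2, 0+2=2, 0+4=4
a = 1: 1+-2=-1, 1+2=3, 1+4=5
a = 3: 3+-2=1, 3+2=5, 3+4=7
a = 6: 6+-2=4, 6+2=8, 6+4=10
Collecting distinct sums: A + B = {-8, -4, -2, -1, 1, 2, 3, 4, 5, 7, 8, 10}
|A + B| = 12

A + B = {-8, -4, -2, -1, 1, 2, 3, 4, 5, 7, 8, 10}


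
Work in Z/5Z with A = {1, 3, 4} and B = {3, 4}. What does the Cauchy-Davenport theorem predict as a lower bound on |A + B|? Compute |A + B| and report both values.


Cauchy-Davenport: |A + B| ≥ min(p, |A| + |B| - 1) for A, B nonempty in Z/pZ.
|A| = 3, |B| = 2, p = 5.
CD lower bound = min(5, 3 + 2 - 1) = min(5, 4) = 4.
Compute A + B mod 5 directly:
a = 1: 1+3=4, 1+4=0
a = 3: 3+3=1, 3+4=2
a = 4: 4+3=2, 4+4=3
A + B = {0, 1, 2, 3, 4}, so |A + B| = 5.
Verify: 5 ≥ 4? Yes ✓.

CD lower bound = 4, actual |A + B| = 5.


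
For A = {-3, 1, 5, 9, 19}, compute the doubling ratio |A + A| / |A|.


|A| = 5.
Compute A + A by enumerating all 25 pairs.
A + A = {-6, -2, 2, 6, 10, 14, 16, 18, 20, 24, 28, 38}, so |A + A| = 12.
K = |A + A| / |A| = 12/5 (already in lowest terms) ≈ 2.4000.
Reference: AP of size 5 gives K = 9/5 ≈ 1.8000; a fully generic set of size 5 gives K ≈ 3.0000.

|A| = 5, |A + A| = 12, K = 12/5.


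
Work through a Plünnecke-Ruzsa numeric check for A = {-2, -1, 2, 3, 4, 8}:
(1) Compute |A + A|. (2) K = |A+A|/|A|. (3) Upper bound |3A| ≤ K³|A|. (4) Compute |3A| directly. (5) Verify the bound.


|A| = 6.
Step 1: Compute A + A by enumerating all 36 pairs.
A + A = {-4, -3, -2, 0, 1, 2, 3, 4, 5, 6, 7, 8, 10, 11, 12, 16}, so |A + A| = 16.
Step 2: Doubling constant K = |A + A|/|A| = 16/6 = 16/6 ≈ 2.6667.
Step 3: Plünnecke-Ruzsa gives |3A| ≤ K³·|A| = (2.6667)³ · 6 ≈ 113.7778.
Step 4: Compute 3A = A + A + A directly by enumerating all triples (a,b,c) ∈ A³; |3A| = 27.
Step 5: Check 27 ≤ 113.7778? Yes ✓.

K = 16/6, Plünnecke-Ruzsa bound K³|A| ≈ 113.7778, |3A| = 27, inequality holds.


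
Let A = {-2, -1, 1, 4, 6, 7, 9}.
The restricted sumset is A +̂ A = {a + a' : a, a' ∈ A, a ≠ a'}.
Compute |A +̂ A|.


Restricted sumset: A +̂ A = {a + a' : a ∈ A, a' ∈ A, a ≠ a'}.
Equivalently, take A + A and drop any sum 2a that is achievable ONLY as a + a for a ∈ A (i.e. sums representable only with equal summands).
Enumerate pairs (a, a') with a < a' (symmetric, so each unordered pair gives one sum; this covers all a ≠ a'):
  -2 + -1 = -3
  -2 + 1 = -1
  -2 + 4 = 2
  -2 + 6 = 4
  -2 + 7 = 5
  -2 + 9 = 7
  -1 + 1 = 0
  -1 + 4 = 3
  -1 + 6 = 5
  -1 + 7 = 6
  -1 + 9 = 8
  1 + 4 = 5
  1 + 6 = 7
  1 + 7 = 8
  1 + 9 = 10
  4 + 6 = 10
  4 + 7 = 11
  4 + 9 = 13
  6 + 7 = 13
  6 + 9 = 15
  7 + 9 = 16
Collected distinct sums: {-3, -1, 0, 2, 3, 4, 5, 6, 7, 8, 10, 11, 13, 15, 16}
|A +̂ A| = 15
(Reference bound: |A +̂ A| ≥ 2|A| - 3 for |A| ≥ 2, with |A| = 7 giving ≥ 11.)

|A +̂ A| = 15


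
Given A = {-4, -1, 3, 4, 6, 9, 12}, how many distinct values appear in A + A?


A + A = {a + a' : a, a' ∈ A}; |A| = 7.
General bounds: 2|A| - 1 ≤ |A + A| ≤ |A|(|A|+1)/2, i.e. 13 ≤ |A + A| ≤ 28.
Lower bound 2|A|-1 is attained iff A is an arithmetic progression.
Enumerate sums a + a' for a ≤ a' (symmetric, so this suffices):
a = -4: -4+-4=-8, -4+-1=-5, -4+3=-1, -4+4=0, -4+6=2, -4+9=5, -4+12=8
a = -1: -1+-1=-2, -1+3=2, -1+4=3, -1+6=5, -1+9=8, -1+12=11
a = 3: 3+3=6, 3+4=7, 3+6=9, 3+9=12, 3+12=15
a = 4: 4+4=8, 4+6=10, 4+9=13, 4+12=16
a = 6: 6+6=12, 6+9=15, 6+12=18
a = 9: 9+9=18, 9+12=21
a = 12: 12+12=24
Distinct sums: {-8, -5, -2, -1, 0, 2, 3, 5, 6, 7, 8, 9, 10, 11, 12, 13, 15, 16, 18, 21, 24}
|A + A| = 21

|A + A| = 21


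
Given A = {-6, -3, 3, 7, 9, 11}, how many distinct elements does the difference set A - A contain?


A - A = {a - a' : a, a' ∈ A}; |A| = 6.
Bounds: 2|A|-1 ≤ |A - A| ≤ |A|² - |A| + 1, i.e. 11 ≤ |A - A| ≤ 31.
Note: 0 ∈ A - A always (from a - a). The set is symmetric: if d ∈ A - A then -d ∈ A - A.
Enumerate nonzero differences d = a - a' with a > a' (then include -d):
Positive differences: {2, 3, 4, 6, 8, 9, 10, 12, 13, 14, 15, 17}
Full difference set: {0} ∪ (positive diffs) ∪ (negative diffs).
|A - A| = 1 + 2·12 = 25 (matches direct enumeration: 25).

|A - A| = 25


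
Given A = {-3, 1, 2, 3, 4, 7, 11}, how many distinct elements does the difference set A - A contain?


A - A = {a - a' : a, a' ∈ A}; |A| = 7.
Bounds: 2|A|-1 ≤ |A - A| ≤ |A|² - |A| + 1, i.e. 13 ≤ |A - A| ≤ 43.
Note: 0 ∈ A - A always (from a - a). The set is symmetric: if d ∈ A - A then -d ∈ A - A.
Enumerate nonzero differences d = a - a' with a > a' (then include -d):
Positive differences: {1, 2, 3, 4, 5, 6, 7, 8, 9, 10, 14}
Full difference set: {0} ∪ (positive diffs) ∪ (negative diffs).
|A - A| = 1 + 2·11 = 23 (matches direct enumeration: 23).

|A - A| = 23


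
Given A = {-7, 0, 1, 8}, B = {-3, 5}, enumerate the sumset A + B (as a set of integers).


A + B = {a + b : a ∈ A, b ∈ B}.
Enumerate all |A|·|B| = 4·2 = 8 pairs (a, b) and collect distinct sums.
a = -7: -7+-3=-10, -7+5=-2
a = 0: 0+-3=-3, 0+5=5
a = 1: 1+-3=-2, 1+5=6
a = 8: 8+-3=5, 8+5=13
Collecting distinct sums: A + B = {-10, -3, -2, 5, 6, 13}
|A + B| = 6

A + B = {-10, -3, -2, 5, 6, 13}


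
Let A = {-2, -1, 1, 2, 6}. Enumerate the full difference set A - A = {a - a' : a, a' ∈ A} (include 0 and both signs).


A - A = {a - a' : a, a' ∈ A}.
Compute a - a' for each ordered pair (a, a'):
a = -2: -2--2=0, -2--1=-1, -2-1=-3, -2-2=-4, -2-6=-8
a = -1: -1--2=1, -1--1=0, -1-1=-2, -1-2=-3, -1-6=-7
a = 1: 1--2=3, 1--1=2, 1-1=0, 1-2=-1, 1-6=-5
a = 2: 2--2=4, 2--1=3, 2-1=1, 2-2=0, 2-6=-4
a = 6: 6--2=8, 6--1=7, 6-1=5, 6-2=4, 6-6=0
Collecting distinct values (and noting 0 appears from a-a):
A - A = {-8, -7, -5, -4, -3, -2, -1, 0, 1, 2, 3, 4, 5, 7, 8}
|A - A| = 15

A - A = {-8, -7, -5, -4, -3, -2, -1, 0, 1, 2, 3, 4, 5, 7, 8}


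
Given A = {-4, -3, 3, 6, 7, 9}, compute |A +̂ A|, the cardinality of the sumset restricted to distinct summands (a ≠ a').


Restricted sumset: A +̂ A = {a + a' : a ∈ A, a' ∈ A, a ≠ a'}.
Equivalently, take A + A and drop any sum 2a that is achievable ONLY as a + a for a ∈ A (i.e. sums representable only with equal summands).
Enumerate pairs (a, a') with a < a' (symmetric, so each unordered pair gives one sum; this covers all a ≠ a'):
  -4 + -3 = -7
  -4 + 3 = -1
  -4 + 6 = 2
  -4 + 7 = 3
  -4 + 9 = 5
  -3 + 3 = 0
  -3 + 6 = 3
  -3 + 7 = 4
  -3 + 9 = 6
  3 + 6 = 9
  3 + 7 = 10
  3 + 9 = 12
  6 + 7 = 13
  6 + 9 = 15
  7 + 9 = 16
Collected distinct sums: {-7, -1, 0, 2, 3, 4, 5, 6, 9, 10, 12, 13, 15, 16}
|A +̂ A| = 14
(Reference bound: |A +̂ A| ≥ 2|A| - 3 for |A| ≥ 2, with |A| = 6 giving ≥ 9.)

|A +̂ A| = 14


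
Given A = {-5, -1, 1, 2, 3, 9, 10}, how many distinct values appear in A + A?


A + A = {a + a' : a, a' ∈ A}; |A| = 7.
General bounds: 2|A| - 1 ≤ |A + A| ≤ |A|(|A|+1)/2, i.e. 13 ≤ |A + A| ≤ 28.
Lower bound 2|A|-1 is attained iff A is an arithmetic progression.
Enumerate sums a + a' for a ≤ a' (symmetric, so this suffices):
a = -5: -5+-5=-10, -5+-1=-6, -5+1=-4, -5+2=-3, -5+3=-2, -5+9=4, -5+10=5
a = -1: -1+-1=-2, -1+1=0, -1+2=1, -1+3=2, -1+9=8, -1+10=9
a = 1: 1+1=2, 1+2=3, 1+3=4, 1+9=10, 1+10=11
a = 2: 2+2=4, 2+3=5, 2+9=11, 2+10=12
a = 3: 3+3=6, 3+9=12, 3+10=13
a = 9: 9+9=18, 9+10=19
a = 10: 10+10=20
Distinct sums: {-10, -6, -4, -3, -2, 0, 1, 2, 3, 4, 5, 6, 8, 9, 10, 11, 12, 13, 18, 19, 20}
|A + A| = 21

|A + A| = 21


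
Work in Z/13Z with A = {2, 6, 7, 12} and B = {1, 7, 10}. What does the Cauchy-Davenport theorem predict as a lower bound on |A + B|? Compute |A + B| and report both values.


Cauchy-Davenport: |A + B| ≥ min(p, |A| + |B| - 1) for A, B nonempty in Z/pZ.
|A| = 4, |B| = 3, p = 13.
CD lower bound = min(13, 4 + 3 - 1) = min(13, 6) = 6.
Compute A + B mod 13 directly:
a = 2: 2+1=3, 2+7=9, 2+10=12
a = 6: 6+1=7, 6+7=0, 6+10=3
a = 7: 7+1=8, 7+7=1, 7+10=4
a = 12: 12+1=0, 12+7=6, 12+10=9
A + B = {0, 1, 3, 4, 6, 7, 8, 9, 12}, so |A + B| = 9.
Verify: 9 ≥ 6? Yes ✓.

CD lower bound = 6, actual |A + B| = 9.


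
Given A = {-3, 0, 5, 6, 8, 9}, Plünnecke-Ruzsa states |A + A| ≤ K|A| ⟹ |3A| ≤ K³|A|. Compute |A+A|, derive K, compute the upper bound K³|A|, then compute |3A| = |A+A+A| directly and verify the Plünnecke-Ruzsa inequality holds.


|A| = 6.
Step 1: Compute A + A by enumerating all 36 pairs.
A + A = {-6, -3, 0, 2, 3, 5, 6, 8, 9, 10, 11, 12, 13, 14, 15, 16, 17, 18}, so |A + A| = 18.
Step 2: Doubling constant K = |A + A|/|A| = 18/6 = 18/6 ≈ 3.0000.
Step 3: Plünnecke-Ruzsa gives |3A| ≤ K³·|A| = (3.0000)³ · 6 ≈ 162.0000.
Step 4: Compute 3A = A + A + A directly by enumerating all triples (a,b,c) ∈ A³; |3A| = 30.
Step 5: Check 30 ≤ 162.0000? Yes ✓.

K = 18/6, Plünnecke-Ruzsa bound K³|A| ≈ 162.0000, |3A| = 30, inequality holds.


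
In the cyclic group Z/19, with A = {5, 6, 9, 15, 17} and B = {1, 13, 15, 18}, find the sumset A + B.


Work in Z/19Z: reduce every sum a + b modulo 19.
Enumerate all 20 pairs:
a = 5: 5+1=6, 5+13=18, 5+15=1, 5+18=4
a = 6: 6+1=7, 6+13=0, 6+15=2, 6+18=5
a = 9: 9+1=10, 9+13=3, 9+15=5, 9+18=8
a = 15: 15+1=16, 15+13=9, 15+15=11, 15+18=14
a = 17: 17+1=18, 17+13=11, 17+15=13, 17+18=16
Distinct residues collected: {0, 1, 2, 3, 4, 5, 6, 7, 8, 9, 10, 11, 13, 14, 16, 18}
|A + B| = 16 (out of 19 total residues).

A + B = {0, 1, 2, 3, 4, 5, 6, 7, 8, 9, 10, 11, 13, 14, 16, 18}


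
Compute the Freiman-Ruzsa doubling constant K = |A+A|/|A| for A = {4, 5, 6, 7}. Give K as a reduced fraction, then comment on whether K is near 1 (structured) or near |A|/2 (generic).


|A| = 4.
Compute A + A by enumerating all 16 pairs.
A + A = {8, 9, 10, 11, 12, 13, 14}, so |A + A| = 7.
K = |A + A| / |A| = 7/4 (already in lowest terms) ≈ 1.7500.
Reference: AP of size 4 gives K = 7/4 ≈ 1.7500; a fully generic set of size 4 gives K ≈ 2.5000.

|A| = 4, |A + A| = 7, K = 7/4.


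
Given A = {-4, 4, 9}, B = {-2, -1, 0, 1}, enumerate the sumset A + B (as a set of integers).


A + B = {a + b : a ∈ A, b ∈ B}.
Enumerate all |A|·|B| = 3·4 = 12 pairs (a, b) and collect distinct sums.
a = -4: -4+-2=-6, -4+-1=-5, -4+0=-4, -4+1=-3
a = 4: 4+-2=2, 4+-1=3, 4+0=4, 4+1=5
a = 9: 9+-2=7, 9+-1=8, 9+0=9, 9+1=10
Collecting distinct sums: A + B = {-6, -5, -4, -3, 2, 3, 4, 5, 7, 8, 9, 10}
|A + B| = 12

A + B = {-6, -5, -4, -3, 2, 3, 4, 5, 7, 8, 9, 10}


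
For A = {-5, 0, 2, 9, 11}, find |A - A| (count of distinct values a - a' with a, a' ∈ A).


A - A = {a - a' : a, a' ∈ A}; |A| = 5.
Bounds: 2|A|-1 ≤ |A - A| ≤ |A|² - |A| + 1, i.e. 9 ≤ |A - A| ≤ 21.
Note: 0 ∈ A - A always (from a - a). The set is symmetric: if d ∈ A - A then -d ∈ A - A.
Enumerate nonzero differences d = a - a' with a > a' (then include -d):
Positive differences: {2, 5, 7, 9, 11, 14, 16}
Full difference set: {0} ∪ (positive diffs) ∪ (negative diffs).
|A - A| = 1 + 2·7 = 15 (matches direct enumeration: 15).

|A - A| = 15


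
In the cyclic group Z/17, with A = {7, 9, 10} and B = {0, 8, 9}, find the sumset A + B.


Work in Z/17Z: reduce every sum a + b modulo 17.
Enumerate all 9 pairs:
a = 7: 7+0=7, 7+8=15, 7+9=16
a = 9: 9+0=9, 9+8=0, 9+9=1
a = 10: 10+0=10, 10+8=1, 10+9=2
Distinct residues collected: {0, 1, 2, 7, 9, 10, 15, 16}
|A + B| = 8 (out of 17 total residues).

A + B = {0, 1, 2, 7, 9, 10, 15, 16}


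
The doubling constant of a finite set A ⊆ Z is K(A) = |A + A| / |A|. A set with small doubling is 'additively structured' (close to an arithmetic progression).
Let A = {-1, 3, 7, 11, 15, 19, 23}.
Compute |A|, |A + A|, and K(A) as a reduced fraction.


|A| = 7.
Compute A + A by enumerating all 49 pairs.
A + A = {-2, 2, 6, 10, 14, 18, 22, 26, 30, 34, 38, 42, 46}, so |A + A| = 13.
K = |A + A| / |A| = 13/7 (already in lowest terms) ≈ 1.8571.
Reference: AP of size 7 gives K = 13/7 ≈ 1.8571; a fully generic set of size 7 gives K ≈ 4.0000.

|A| = 7, |A + A| = 13, K = 13/7.


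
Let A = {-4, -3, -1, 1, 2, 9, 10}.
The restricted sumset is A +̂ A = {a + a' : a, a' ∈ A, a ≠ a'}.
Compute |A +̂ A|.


Restricted sumset: A +̂ A = {a + a' : a ∈ A, a' ∈ A, a ≠ a'}.
Equivalently, take A + A and drop any sum 2a that is achievable ONLY as a + a for a ∈ A (i.e. sums representable only with equal summands).
Enumerate pairs (a, a') with a < a' (symmetric, so each unordered pair gives one sum; this covers all a ≠ a'):
  -4 + -3 = -7
  -4 + -1 = -5
  -4 + 1 = -3
  -4 + 2 = -2
  -4 + 9 = 5
  -4 + 10 = 6
  -3 + -1 = -4
  -3 + 1 = -2
  -3 + 2 = -1
  -3 + 9 = 6
  -3 + 10 = 7
  -1 + 1 = 0
  -1 + 2 = 1
  -1 + 9 = 8
  -1 + 10 = 9
  1 + 2 = 3
  1 + 9 = 10
  1 + 10 = 11
  2 + 9 = 11
  2 + 10 = 12
  9 + 10 = 19
Collected distinct sums: {-7, -5, -4, -3, -2, -1, 0, 1, 3, 5, 6, 7, 8, 9, 10, 11, 12, 19}
|A +̂ A| = 18
(Reference bound: |A +̂ A| ≥ 2|A| - 3 for |A| ≥ 2, with |A| = 7 giving ≥ 11.)

|A +̂ A| = 18


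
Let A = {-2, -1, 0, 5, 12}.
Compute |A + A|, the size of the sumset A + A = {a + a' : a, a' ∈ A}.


A + A = {a + a' : a, a' ∈ A}; |A| = 5.
General bounds: 2|A| - 1 ≤ |A + A| ≤ |A|(|A|+1)/2, i.e. 9 ≤ |A + A| ≤ 15.
Lower bound 2|A|-1 is attained iff A is an arithmetic progression.
Enumerate sums a + a' for a ≤ a' (symmetric, so this suffices):
a = -2: -2+-2=-4, -2+-1=-3, -2+0=-2, -2+5=3, -2+12=10
a = -1: -1+-1=-2, -1+0=-1, -1+5=4, -1+12=11
a = 0: 0+0=0, 0+5=5, 0+12=12
a = 5: 5+5=10, 5+12=17
a = 12: 12+12=24
Distinct sums: {-4, -3, -2, -1, 0, 3, 4, 5, 10, 11, 12, 17, 24}
|A + A| = 13

|A + A| = 13


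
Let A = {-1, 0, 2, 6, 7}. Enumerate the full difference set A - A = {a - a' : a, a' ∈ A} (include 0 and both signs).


A - A = {a - a' : a, a' ∈ A}.
Compute a - a' for each ordered pair (a, a'):
a = -1: -1--1=0, -1-0=-1, -1-2=-3, -1-6=-7, -1-7=-8
a = 0: 0--1=1, 0-0=0, 0-2=-2, 0-6=-6, 0-7=-7
a = 2: 2--1=3, 2-0=2, 2-2=0, 2-6=-4, 2-7=-5
a = 6: 6--1=7, 6-0=6, 6-2=4, 6-6=0, 6-7=-1
a = 7: 7--1=8, 7-0=7, 7-2=5, 7-6=1, 7-7=0
Collecting distinct values (and noting 0 appears from a-a):
A - A = {-8, -7, -6, -5, -4, -3, -2, -1, 0, 1, 2, 3, 4, 5, 6, 7, 8}
|A - A| = 17

A - A = {-8, -7, -6, -5, -4, -3, -2, -1, 0, 1, 2, 3, 4, 5, 6, 7, 8}


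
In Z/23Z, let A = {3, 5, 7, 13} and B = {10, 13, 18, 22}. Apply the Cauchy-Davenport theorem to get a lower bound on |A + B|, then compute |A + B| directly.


Cauchy-Davenport: |A + B| ≥ min(p, |A| + |B| - 1) for A, B nonempty in Z/pZ.
|A| = 4, |B| = 4, p = 23.
CD lower bound = min(23, 4 + 4 - 1) = min(23, 7) = 7.
Compute A + B mod 23 directly:
a = 3: 3+10=13, 3+13=16, 3+18=21, 3+22=2
a = 5: 5+10=15, 5+13=18, 5+18=0, 5+22=4
a = 7: 7+10=17, 7+13=20, 7+18=2, 7+22=6
a = 13: 13+10=0, 13+13=3, 13+18=8, 13+22=12
A + B = {0, 2, 3, 4, 6, 8, 12, 13, 15, 16, 17, 18, 20, 21}, so |A + B| = 14.
Verify: 14 ≥ 7? Yes ✓.

CD lower bound = 7, actual |A + B| = 14.


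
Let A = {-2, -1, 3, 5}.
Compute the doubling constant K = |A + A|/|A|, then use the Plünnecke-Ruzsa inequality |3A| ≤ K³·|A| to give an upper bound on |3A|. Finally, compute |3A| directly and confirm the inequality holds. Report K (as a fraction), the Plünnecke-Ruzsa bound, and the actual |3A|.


|A| = 4.
Step 1: Compute A + A by enumerating all 16 pairs.
A + A = {-4, -3, -2, 1, 2, 3, 4, 6, 8, 10}, so |A + A| = 10.
Step 2: Doubling constant K = |A + A|/|A| = 10/4 = 10/4 ≈ 2.5000.
Step 3: Plünnecke-Ruzsa gives |3A| ≤ K³·|A| = (2.5000)³ · 4 ≈ 62.5000.
Step 4: Compute 3A = A + A + A directly by enumerating all triples (a,b,c) ∈ A³; |3A| = 18.
Step 5: Check 18 ≤ 62.5000? Yes ✓.

K = 10/4, Plünnecke-Ruzsa bound K³|A| ≈ 62.5000, |3A| = 18, inequality holds.


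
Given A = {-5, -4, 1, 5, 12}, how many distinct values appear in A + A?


A + A = {a + a' : a, a' ∈ A}; |A| = 5.
General bounds: 2|A| - 1 ≤ |A + A| ≤ |A|(|A|+1)/2, i.e. 9 ≤ |A + A| ≤ 15.
Lower bound 2|A|-1 is attained iff A is an arithmetic progression.
Enumerate sums a + a' for a ≤ a' (symmetric, so this suffices):
a = -5: -5+-5=-10, -5+-4=-9, -5+1=-4, -5+5=0, -5+12=7
a = -4: -4+-4=-8, -4+1=-3, -4+5=1, -4+12=8
a = 1: 1+1=2, 1+5=6, 1+12=13
a = 5: 5+5=10, 5+12=17
a = 12: 12+12=24
Distinct sums: {-10, -9, -8, -4, -3, 0, 1, 2, 6, 7, 8, 10, 13, 17, 24}
|A + A| = 15

|A + A| = 15


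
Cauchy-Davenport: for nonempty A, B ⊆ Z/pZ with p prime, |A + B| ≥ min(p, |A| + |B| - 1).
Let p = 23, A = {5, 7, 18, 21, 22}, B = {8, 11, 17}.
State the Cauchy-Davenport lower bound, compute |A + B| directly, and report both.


Cauchy-Davenport: |A + B| ≥ min(p, |A| + |B| - 1) for A, B nonempty in Z/pZ.
|A| = 5, |B| = 3, p = 23.
CD lower bound = min(23, 5 + 3 - 1) = min(23, 7) = 7.
Compute A + B mod 23 directly:
a = 5: 5+8=13, 5+11=16, 5+17=22
a = 7: 7+8=15, 7+11=18, 7+17=1
a = 18: 18+8=3, 18+11=6, 18+17=12
a = 21: 21+8=6, 21+11=9, 21+17=15
a = 22: 22+8=7, 22+11=10, 22+17=16
A + B = {1, 3, 6, 7, 9, 10, 12, 13, 15, 16, 18, 22}, so |A + B| = 12.
Verify: 12 ≥ 7? Yes ✓.

CD lower bound = 7, actual |A + B| = 12.


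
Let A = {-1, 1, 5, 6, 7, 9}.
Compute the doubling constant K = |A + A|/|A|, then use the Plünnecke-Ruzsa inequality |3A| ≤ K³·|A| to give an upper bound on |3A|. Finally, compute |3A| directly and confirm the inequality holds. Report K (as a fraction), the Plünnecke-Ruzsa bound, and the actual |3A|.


|A| = 6.
Step 1: Compute A + A by enumerating all 36 pairs.
A + A = {-2, 0, 2, 4, 5, 6, 7, 8, 10, 11, 12, 13, 14, 15, 16, 18}, so |A + A| = 16.
Step 2: Doubling constant K = |A + A|/|A| = 16/6 = 16/6 ≈ 2.6667.
Step 3: Plünnecke-Ruzsa gives |3A| ≤ K³·|A| = (2.6667)³ · 6 ≈ 113.7778.
Step 4: Compute 3A = A + A + A directly by enumerating all triples (a,b,c) ∈ A³; |3A| = 27.
Step 5: Check 27 ≤ 113.7778? Yes ✓.

K = 16/6, Plünnecke-Ruzsa bound K³|A| ≈ 113.7778, |3A| = 27, inequality holds.


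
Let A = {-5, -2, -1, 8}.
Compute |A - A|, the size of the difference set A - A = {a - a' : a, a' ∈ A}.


A - A = {a - a' : a, a' ∈ A}; |A| = 4.
Bounds: 2|A|-1 ≤ |A - A| ≤ |A|² - |A| + 1, i.e. 7 ≤ |A - A| ≤ 13.
Note: 0 ∈ A - A always (from a - a). The set is symmetric: if d ∈ A - A then -d ∈ A - A.
Enumerate nonzero differences d = a - a' with a > a' (then include -d):
Positive differences: {1, 3, 4, 9, 10, 13}
Full difference set: {0} ∪ (positive diffs) ∪ (negative diffs).
|A - A| = 1 + 2·6 = 13 (matches direct enumeration: 13).

|A - A| = 13


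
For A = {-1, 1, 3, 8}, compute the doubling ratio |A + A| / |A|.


|A| = 4.
Compute A + A by enumerating all 16 pairs.
A + A = {-2, 0, 2, 4, 6, 7, 9, 11, 16}, so |A + A| = 9.
K = |A + A| / |A| = 9/4 (already in lowest terms) ≈ 2.2500.
Reference: AP of size 4 gives K = 7/4 ≈ 1.7500; a fully generic set of size 4 gives K ≈ 2.5000.

|A| = 4, |A + A| = 9, K = 9/4.


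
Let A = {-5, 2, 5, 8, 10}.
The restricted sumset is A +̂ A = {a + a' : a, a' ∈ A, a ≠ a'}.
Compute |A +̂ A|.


Restricted sumset: A +̂ A = {a + a' : a ∈ A, a' ∈ A, a ≠ a'}.
Equivalently, take A + A and drop any sum 2a that is achievable ONLY as a + a for a ∈ A (i.e. sums representable only with equal summands).
Enumerate pairs (a, a') with a < a' (symmetric, so each unordered pair gives one sum; this covers all a ≠ a'):
  -5 + 2 = -3
  -5 + 5 = 0
  -5 + 8 = 3
  -5 + 10 = 5
  2 + 5 = 7
  2 + 8 = 10
  2 + 10 = 12
  5 + 8 = 13
  5 + 10 = 15
  8 + 10 = 18
Collected distinct sums: {-3, 0, 3, 5, 7, 10, 12, 13, 15, 18}
|A +̂ A| = 10
(Reference bound: |A +̂ A| ≥ 2|A| - 3 for |A| ≥ 2, with |A| = 5 giving ≥ 7.)

|A +̂ A| = 10


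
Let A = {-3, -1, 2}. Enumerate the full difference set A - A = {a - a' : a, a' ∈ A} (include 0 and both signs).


A - A = {a - a' : a, a' ∈ A}.
Compute a - a' for each ordered pair (a, a'):
a = -3: -3--3=0, -3--1=-2, -3-2=-5
a = -1: -1--3=2, -1--1=0, -1-2=-3
a = 2: 2--3=5, 2--1=3, 2-2=0
Collecting distinct values (and noting 0 appears from a-a):
A - A = {-5, -3, -2, 0, 2, 3, 5}
|A - A| = 7

A - A = {-5, -3, -2, 0, 2, 3, 5}


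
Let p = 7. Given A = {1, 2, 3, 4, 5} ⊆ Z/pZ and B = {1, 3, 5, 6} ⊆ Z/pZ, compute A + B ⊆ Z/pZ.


Work in Z/7Z: reduce every sum a + b modulo 7.
Enumerate all 20 pairs:
a = 1: 1+1=2, 1+3=4, 1+5=6, 1+6=0
a = 2: 2+1=3, 2+3=5, 2+5=0, 2+6=1
a = 3: 3+1=4, 3+3=6, 3+5=1, 3+6=2
a = 4: 4+1=5, 4+3=0, 4+5=2, 4+6=3
a = 5: 5+1=6, 5+3=1, 5+5=3, 5+6=4
Distinct residues collected: {0, 1, 2, 3, 4, 5, 6}
|A + B| = 7 (out of 7 total residues).

A + B = {0, 1, 2, 3, 4, 5, 6}


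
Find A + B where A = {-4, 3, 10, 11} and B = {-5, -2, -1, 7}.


A + B = {a + b : a ∈ A, b ∈ B}.
Enumerate all |A|·|B| = 4·4 = 16 pairs (a, b) and collect distinct sums.
a = -4: -4+-5=-9, -4+-2=-6, -4+-1=-5, -4+7=3
a = 3: 3+-5=-2, 3+-2=1, 3+-1=2, 3+7=10
a = 10: 10+-5=5, 10+-2=8, 10+-1=9, 10+7=17
a = 11: 11+-5=6, 11+-2=9, 11+-1=10, 11+7=18
Collecting distinct sums: A + B = {-9, -6, -5, -2, 1, 2, 3, 5, 6, 8, 9, 10, 17, 18}
|A + B| = 14

A + B = {-9, -6, -5, -2, 1, 2, 3, 5, 6, 8, 9, 10, 17, 18}


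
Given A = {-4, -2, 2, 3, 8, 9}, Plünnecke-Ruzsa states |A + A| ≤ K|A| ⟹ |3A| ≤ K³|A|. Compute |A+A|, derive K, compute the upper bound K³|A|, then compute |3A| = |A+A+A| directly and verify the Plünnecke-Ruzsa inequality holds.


|A| = 6.
Step 1: Compute A + A by enumerating all 36 pairs.
A + A = {-8, -6, -4, -2, -1, 0, 1, 4, 5, 6, 7, 10, 11, 12, 16, 17, 18}, so |A + A| = 17.
Step 2: Doubling constant K = |A + A|/|A| = 17/6 = 17/6 ≈ 2.8333.
Step 3: Plünnecke-Ruzsa gives |3A| ≤ K³·|A| = (2.8333)³ · 6 ≈ 136.4722.
Step 4: Compute 3A = A + A + A directly by enumerating all triples (a,b,c) ∈ A³; |3A| = 33.
Step 5: Check 33 ≤ 136.4722? Yes ✓.

K = 17/6, Plünnecke-Ruzsa bound K³|A| ≈ 136.4722, |3A| = 33, inequality holds.


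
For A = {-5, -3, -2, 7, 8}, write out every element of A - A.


A - A = {a - a' : a, a' ∈ A}.
Compute a - a' for each ordered pair (a, a'):
a = -5: -5--5=0, -5--3=-2, -5--2=-3, -5-7=-12, -5-8=-13
a = -3: -3--5=2, -3--3=0, -3--2=-1, -3-7=-10, -3-8=-11
a = -2: -2--5=3, -2--3=1, -2--2=0, -2-7=-9, -2-8=-10
a = 7: 7--5=12, 7--3=10, 7--2=9, 7-7=0, 7-8=-1
a = 8: 8--5=13, 8--3=11, 8--2=10, 8-7=1, 8-8=0
Collecting distinct values (and noting 0 appears from a-a):
A - A = {-13, -12, -11, -10, -9, -3, -2, -1, 0, 1, 2, 3, 9, 10, 11, 12, 13}
|A - A| = 17

A - A = {-13, -12, -11, -10, -9, -3, -2, -1, 0, 1, 2, 3, 9, 10, 11, 12, 13}


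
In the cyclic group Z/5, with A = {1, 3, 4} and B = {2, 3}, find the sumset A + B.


Work in Z/5Z: reduce every sum a + b modulo 5.
Enumerate all 6 pairs:
a = 1: 1+2=3, 1+3=4
a = 3: 3+2=0, 3+3=1
a = 4: 4+2=1, 4+3=2
Distinct residues collected: {0, 1, 2, 3, 4}
|A + B| = 5 (out of 5 total residues).

A + B = {0, 1, 2, 3, 4}


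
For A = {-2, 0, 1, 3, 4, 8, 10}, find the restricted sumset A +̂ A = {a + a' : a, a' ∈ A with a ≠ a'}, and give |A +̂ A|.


Restricted sumset: A +̂ A = {a + a' : a ∈ A, a' ∈ A, a ≠ a'}.
Equivalently, take A + A and drop any sum 2a that is achievable ONLY as a + a for a ∈ A (i.e. sums representable only with equal summands).
Enumerate pairs (a, a') with a < a' (symmetric, so each unordered pair gives one sum; this covers all a ≠ a'):
  -2 + 0 = -2
  -2 + 1 = -1
  -2 + 3 = 1
  -2 + 4 = 2
  -2 + 8 = 6
  -2 + 10 = 8
  0 + 1 = 1
  0 + 3 = 3
  0 + 4 = 4
  0 + 8 = 8
  0 + 10 = 10
  1 + 3 = 4
  1 + 4 = 5
  1 + 8 = 9
  1 + 10 = 11
  3 + 4 = 7
  3 + 8 = 11
  3 + 10 = 13
  4 + 8 = 12
  4 + 10 = 14
  8 + 10 = 18
Collected distinct sums: {-2, -1, 1, 2, 3, 4, 5, 6, 7, 8, 9, 10, 11, 12, 13, 14, 18}
|A +̂ A| = 17
(Reference bound: |A +̂ A| ≥ 2|A| - 3 for |A| ≥ 2, with |A| = 7 giving ≥ 11.)

|A +̂ A| = 17


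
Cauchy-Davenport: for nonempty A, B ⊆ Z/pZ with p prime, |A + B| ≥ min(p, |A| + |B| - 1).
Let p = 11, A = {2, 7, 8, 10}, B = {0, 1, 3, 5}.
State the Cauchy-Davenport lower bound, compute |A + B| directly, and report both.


Cauchy-Davenport: |A + B| ≥ min(p, |A| + |B| - 1) for A, B nonempty in Z/pZ.
|A| = 4, |B| = 4, p = 11.
CD lower bound = min(11, 4 + 4 - 1) = min(11, 7) = 7.
Compute A + B mod 11 directly:
a = 2: 2+0=2, 2+1=3, 2+3=5, 2+5=7
a = 7: 7+0=7, 7+1=8, 7+3=10, 7+5=1
a = 8: 8+0=8, 8+1=9, 8+3=0, 8+5=2
a = 10: 10+0=10, 10+1=0, 10+3=2, 10+5=4
A + B = {0, 1, 2, 3, 4, 5, 7, 8, 9, 10}, so |A + B| = 10.
Verify: 10 ≥ 7? Yes ✓.

CD lower bound = 7, actual |A + B| = 10.


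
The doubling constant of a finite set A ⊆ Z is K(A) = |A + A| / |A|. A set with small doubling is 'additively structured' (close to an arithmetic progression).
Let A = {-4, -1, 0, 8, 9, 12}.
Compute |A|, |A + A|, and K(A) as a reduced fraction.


|A| = 6.
Compute A + A by enumerating all 36 pairs.
A + A = {-8, -5, -4, -2, -1, 0, 4, 5, 7, 8, 9, 11, 12, 16, 17, 18, 20, 21, 24}, so |A + A| = 19.
K = |A + A| / |A| = 19/6 (already in lowest terms) ≈ 3.1667.
Reference: AP of size 6 gives K = 11/6 ≈ 1.8333; a fully generic set of size 6 gives K ≈ 3.5000.

|A| = 6, |A + A| = 19, K = 19/6.


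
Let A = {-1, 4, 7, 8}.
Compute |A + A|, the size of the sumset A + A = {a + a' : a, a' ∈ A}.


A + A = {a + a' : a, a' ∈ A}; |A| = 4.
General bounds: 2|A| - 1 ≤ |A + A| ≤ |A|(|A|+1)/2, i.e. 7 ≤ |A + A| ≤ 10.
Lower bound 2|A|-1 is attained iff A is an arithmetic progression.
Enumerate sums a + a' for a ≤ a' (symmetric, so this suffices):
a = -1: -1+-1=-2, -1+4=3, -1+7=6, -1+8=7
a = 4: 4+4=8, 4+7=11, 4+8=12
a = 7: 7+7=14, 7+8=15
a = 8: 8+8=16
Distinct sums: {-2, 3, 6, 7, 8, 11, 12, 14, 15, 16}
|A + A| = 10

|A + A| = 10


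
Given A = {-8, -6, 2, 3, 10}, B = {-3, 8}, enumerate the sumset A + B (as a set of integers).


A + B = {a + b : a ∈ A, b ∈ B}.
Enumerate all |A|·|B| = 5·2 = 10 pairs (a, b) and collect distinct sums.
a = -8: -8+-3=-11, -8+8=0
a = -6: -6+-3=-9, -6+8=2
a = 2: 2+-3=-1, 2+8=10
a = 3: 3+-3=0, 3+8=11
a = 10: 10+-3=7, 10+8=18
Collecting distinct sums: A + B = {-11, -9, -1, 0, 2, 7, 10, 11, 18}
|A + B| = 9

A + B = {-11, -9, -1, 0, 2, 7, 10, 11, 18}


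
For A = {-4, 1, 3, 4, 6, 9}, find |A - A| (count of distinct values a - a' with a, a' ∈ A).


A - A = {a - a' : a, a' ∈ A}; |A| = 6.
Bounds: 2|A|-1 ≤ |A - A| ≤ |A|² - |A| + 1, i.e. 11 ≤ |A - A| ≤ 31.
Note: 0 ∈ A - A always (from a - a). The set is symmetric: if d ∈ A - A then -d ∈ A - A.
Enumerate nonzero differences d = a - a' with a > a' (then include -d):
Positive differences: {1, 2, 3, 5, 6, 7, 8, 10, 13}
Full difference set: {0} ∪ (positive diffs) ∪ (negative diffs).
|A - A| = 1 + 2·9 = 19 (matches direct enumeration: 19).

|A - A| = 19


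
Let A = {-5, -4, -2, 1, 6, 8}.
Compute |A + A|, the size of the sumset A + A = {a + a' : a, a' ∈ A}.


A + A = {a + a' : a, a' ∈ A}; |A| = 6.
General bounds: 2|A| - 1 ≤ |A + A| ≤ |A|(|A|+1)/2, i.e. 11 ≤ |A + A| ≤ 21.
Lower bound 2|A|-1 is attained iff A is an arithmetic progression.
Enumerate sums a + a' for a ≤ a' (symmetric, so this suffices):
a = -5: -5+-5=-10, -5+-4=-9, -5+-2=-7, -5+1=-4, -5+6=1, -5+8=3
a = -4: -4+-4=-8, -4+-2=-6, -4+1=-3, -4+6=2, -4+8=4
a = -2: -2+-2=-4, -2+1=-1, -2+6=4, -2+8=6
a = 1: 1+1=2, 1+6=7, 1+8=9
a = 6: 6+6=12, 6+8=14
a = 8: 8+8=16
Distinct sums: {-10, -9, -8, -7, -6, -4, -3, -1, 1, 2, 3, 4, 6, 7, 9, 12, 14, 16}
|A + A| = 18

|A + A| = 18


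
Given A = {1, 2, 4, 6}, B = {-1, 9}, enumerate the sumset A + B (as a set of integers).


A + B = {a + b : a ∈ A, b ∈ B}.
Enumerate all |A|·|B| = 4·2 = 8 pairs (a, b) and collect distinct sums.
a = 1: 1+-1=0, 1+9=10
a = 2: 2+-1=1, 2+9=11
a = 4: 4+-1=3, 4+9=13
a = 6: 6+-1=5, 6+9=15
Collecting distinct sums: A + B = {0, 1, 3, 5, 10, 11, 13, 15}
|A + B| = 8

A + B = {0, 1, 3, 5, 10, 11, 13, 15}


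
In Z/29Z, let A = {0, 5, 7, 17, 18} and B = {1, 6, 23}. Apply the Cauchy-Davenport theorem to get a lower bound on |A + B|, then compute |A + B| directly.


Cauchy-Davenport: |A + B| ≥ min(p, |A| + |B| - 1) for A, B nonempty in Z/pZ.
|A| = 5, |B| = 3, p = 29.
CD lower bound = min(29, 5 + 3 - 1) = min(29, 7) = 7.
Compute A + B mod 29 directly:
a = 0: 0+1=1, 0+6=6, 0+23=23
a = 5: 5+1=6, 5+6=11, 5+23=28
a = 7: 7+1=8, 7+6=13, 7+23=1
a = 17: 17+1=18, 17+6=23, 17+23=11
a = 18: 18+1=19, 18+6=24, 18+23=12
A + B = {1, 6, 8, 11, 12, 13, 18, 19, 23, 24, 28}, so |A + B| = 11.
Verify: 11 ≥ 7? Yes ✓.

CD lower bound = 7, actual |A + B| = 11.


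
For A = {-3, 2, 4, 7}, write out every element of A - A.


A - A = {a - a' : a, a' ∈ A}.
Compute a - a' for each ordered pair (a, a'):
a = -3: -3--3=0, -3-2=-5, -3-4=-7, -3-7=-10
a = 2: 2--3=5, 2-2=0, 2-4=-2, 2-7=-5
a = 4: 4--3=7, 4-2=2, 4-4=0, 4-7=-3
a = 7: 7--3=10, 7-2=5, 7-4=3, 7-7=0
Collecting distinct values (and noting 0 appears from a-a):
A - A = {-10, -7, -5, -3, -2, 0, 2, 3, 5, 7, 10}
|A - A| = 11

A - A = {-10, -7, -5, -3, -2, 0, 2, 3, 5, 7, 10}


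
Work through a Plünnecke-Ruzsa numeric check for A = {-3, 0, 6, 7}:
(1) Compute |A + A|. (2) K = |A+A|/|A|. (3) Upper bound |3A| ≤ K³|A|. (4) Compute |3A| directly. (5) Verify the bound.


|A| = 4.
Step 1: Compute A + A by enumerating all 16 pairs.
A + A = {-6, -3, 0, 3, 4, 6, 7, 12, 13, 14}, so |A + A| = 10.
Step 2: Doubling constant K = |A + A|/|A| = 10/4 = 10/4 ≈ 2.5000.
Step 3: Plünnecke-Ruzsa gives |3A| ≤ K³·|A| = (2.5000)³ · 4 ≈ 62.5000.
Step 4: Compute 3A = A + A + A directly by enumerating all triples (a,b,c) ∈ A³; |3A| = 19.
Step 5: Check 19 ≤ 62.5000? Yes ✓.

K = 10/4, Plünnecke-Ruzsa bound K³|A| ≈ 62.5000, |3A| = 19, inequality holds.


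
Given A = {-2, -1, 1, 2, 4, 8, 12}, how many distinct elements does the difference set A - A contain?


A - A = {a - a' : a, a' ∈ A}; |A| = 7.
Bounds: 2|A|-1 ≤ |A - A| ≤ |A|² - |A| + 1, i.e. 13 ≤ |A - A| ≤ 43.
Note: 0 ∈ A - A always (from a - a). The set is symmetric: if d ∈ A - A then -d ∈ A - A.
Enumerate nonzero differences d = a - a' with a > a' (then include -d):
Positive differences: {1, 2, 3, 4, 5, 6, 7, 8, 9, 10, 11, 13, 14}
Full difference set: {0} ∪ (positive diffs) ∪ (negative diffs).
|A - A| = 1 + 2·13 = 27 (matches direct enumeration: 27).

|A - A| = 27


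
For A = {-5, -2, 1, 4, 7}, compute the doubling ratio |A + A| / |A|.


|A| = 5.
Compute A + A by enumerating all 25 pairs.
A + A = {-10, -7, -4, -1, 2, 5, 8, 11, 14}, so |A + A| = 9.
K = |A + A| / |A| = 9/5 (already in lowest terms) ≈ 1.8000.
Reference: AP of size 5 gives K = 9/5 ≈ 1.8000; a fully generic set of size 5 gives K ≈ 3.0000.

|A| = 5, |A + A| = 9, K = 9/5.


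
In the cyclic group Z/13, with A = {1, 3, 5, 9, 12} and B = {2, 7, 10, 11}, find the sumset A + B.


Work in Z/13Z: reduce every sum a + b modulo 13.
Enumerate all 20 pairs:
a = 1: 1+2=3, 1+7=8, 1+10=11, 1+11=12
a = 3: 3+2=5, 3+7=10, 3+10=0, 3+11=1
a = 5: 5+2=7, 5+7=12, 5+10=2, 5+11=3
a = 9: 9+2=11, 9+7=3, 9+10=6, 9+11=7
a = 12: 12+2=1, 12+7=6, 12+10=9, 12+11=10
Distinct residues collected: {0, 1, 2, 3, 5, 6, 7, 8, 9, 10, 11, 12}
|A + B| = 12 (out of 13 total residues).

A + B = {0, 1, 2, 3, 5, 6, 7, 8, 9, 10, 11, 12}


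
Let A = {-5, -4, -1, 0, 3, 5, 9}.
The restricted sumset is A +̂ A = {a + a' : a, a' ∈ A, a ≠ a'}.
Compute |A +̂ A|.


Restricted sumset: A +̂ A = {a + a' : a ∈ A, a' ∈ A, a ≠ a'}.
Equivalently, take A + A and drop any sum 2a that is achievable ONLY as a + a for a ∈ A (i.e. sums representable only with equal summands).
Enumerate pairs (a, a') with a < a' (symmetric, so each unordered pair gives one sum; this covers all a ≠ a'):
  -5 + -4 = -9
  -5 + -1 = -6
  -5 + 0 = -5
  -5 + 3 = -2
  -5 + 5 = 0
  -5 + 9 = 4
  -4 + -1 = -5
  -4 + 0 = -4
  -4 + 3 = -1
  -4 + 5 = 1
  -4 + 9 = 5
  -1 + 0 = -1
  -1 + 3 = 2
  -1 + 5 = 4
  -1 + 9 = 8
  0 + 3 = 3
  0 + 5 = 5
  0 + 9 = 9
  3 + 5 = 8
  3 + 9 = 12
  5 + 9 = 14
Collected distinct sums: {-9, -6, -5, -4, -2, -1, 0, 1, 2, 3, 4, 5, 8, 9, 12, 14}
|A +̂ A| = 16
(Reference bound: |A +̂ A| ≥ 2|A| - 3 for |A| ≥ 2, with |A| = 7 giving ≥ 11.)

|A +̂ A| = 16
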